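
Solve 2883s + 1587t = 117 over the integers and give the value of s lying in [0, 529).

Euclid: 2883 = 1·1587 + 1296; 1587 = 1·1296 + 291; 1296 = 4·291 + 132; 291 = 2·132 + 27; 132 = 4·27 + 24; 27 = 1·24 + 3; 24 = 8·3 + 0 → gcd = 3; 117 = 3·39.
Back-substitution yields 2883·(-60) + 1587·(109) = 3, so one solution is s = -60·39 = -2340, t = 109·39 = 4251.
Solutions in s differ by 1587/3 = 529; the one in [0, 529) is -2340 mod 529 = 305.

305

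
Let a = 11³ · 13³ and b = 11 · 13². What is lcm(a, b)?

max exponent per prime: 11³ · 13³ = 2924207

2924207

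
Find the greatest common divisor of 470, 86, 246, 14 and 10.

2

gcd(470, 86): 470 = 5·86 + 40; 86 = 2·40 + 6; 40 = 6·6 + 4; 6 = 1·4 + 2; 4 = 2·2 + 0 → 2
gcd(2, 246): 246 = 123·2 + 0 → 2
gcd(2, 14): 14 = 7·2 + 0 → 2
gcd(2, 10): 10 = 5·2 + 0 → 2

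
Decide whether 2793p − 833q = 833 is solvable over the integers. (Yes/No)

Yes

gcd(2793, 833): 2793 = 3·833 + 294; 833 = 2·294 + 245; 294 = 1·245 + 49; 245 = 5·49 + 0 → 49
49 divides 833, so a solution exists.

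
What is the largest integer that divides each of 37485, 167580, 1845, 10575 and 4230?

37485 = 3² · 5 · 7² · 17; 167580 = 2² · 3² · 5 · 7² · 19; 1845 = 3² · 5 · 41; 10575 = 3² · 5² · 47; 4230 = 2 · 3² · 5 · 47
gcd takes min exponent of each prime: 3² · 5 = 45

45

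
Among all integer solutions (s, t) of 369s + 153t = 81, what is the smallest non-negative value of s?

11

gcd(369, 153) = 9 (Euclid: 369 = 2·153 + 63; 153 = 2·63 + 27; 63 = 2·27 + 9; 27 = 3·9 + 0), and 9 | 81.
Extended Euclid: 369·(5) + 153·(-12) = 9. Scale by 9: s₀ = 45.
General solution s = s₀ + 17k; reducing mod 17 gives s = 11 (and t = -26).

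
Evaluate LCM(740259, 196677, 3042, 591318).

740259 = 3⁴ · 13 · 19 · 37; 196677 = 3² · 13 · 41²; 3042 = 2 · 3² · 13²; 591318 = 2 · 3² · 7 · 13 · 19²
lcm takes max exponent of each prime: 2 · 3⁴ · 7 · 13² · 19² · 37 · 41² = 4303050060582

4303050060582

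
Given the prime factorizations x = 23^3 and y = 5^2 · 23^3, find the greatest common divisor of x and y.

min exponent per shared prime: 23^3 = 12167

12167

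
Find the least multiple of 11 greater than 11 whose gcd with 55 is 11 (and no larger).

Multiples of 11 above 11: 11·2, 11·3, … . Need the cofactor coprime to 55/11 = 5.
Checking s = 2, 3, … the first with gcd(s, 5) = 1 is s = 2, giving 22.

22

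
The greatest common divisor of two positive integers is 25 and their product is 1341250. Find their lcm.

Since gcd(m,n)·lcm(m,n) = mn, lcm = 1341250/25 = 53650.

53650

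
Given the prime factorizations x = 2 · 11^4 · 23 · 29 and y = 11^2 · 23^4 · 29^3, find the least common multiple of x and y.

max exponent per prime: 2 · 11^4 · 23^4 · 29^3 = 199850884207018

199850884207018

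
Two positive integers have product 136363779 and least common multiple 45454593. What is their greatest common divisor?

gcd·lcm = product, so gcd = 136363779/45454593 = 3.

3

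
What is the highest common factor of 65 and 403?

13

65 = 5 · 13
403 = 13 · 31
Common: 13 = 13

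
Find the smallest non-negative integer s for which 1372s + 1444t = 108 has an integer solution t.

179

Euclid: 1444 = 1·1372 + 72; 1372 = 19·72 + 4; 72 = 18·4 + 0 → gcd = 4; 108 = 4·27.
Back-substitution yields 1372·(20) + 1444·(-19) = 4, so one solution is s = 20·27 = 540, t = -19·27 = -513.
Solutions in s differ by 1444/4 = 361; the one in [0, 361) is 540 mod 361 = 179.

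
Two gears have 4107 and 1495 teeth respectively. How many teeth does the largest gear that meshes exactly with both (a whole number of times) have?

4107 = 3 · 37²
1495 = 5 · 13 · 23
Common: 1 = 1

1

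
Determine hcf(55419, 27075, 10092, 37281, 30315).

3

55419 = 3 · 7² · 13 · 29; 27075 = 3 · 5² · 19²; 10092 = 2² · 3 · 29²; 37281 = 3 · 17² · 43; 30315 = 3 · 5 · 43 · 47
gcd takes min exponent of each prime: 3 = 3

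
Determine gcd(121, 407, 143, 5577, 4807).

121 = 11²; 407 = 11 · 37; 143 = 11 · 13; 5577 = 3 · 11 · 13²; 4807 = 11 · 19 · 23
gcd takes min exponent of each prime: 11 = 11

11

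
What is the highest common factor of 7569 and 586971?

9

Euclid: 586971 = 77·7569 + 4158; 7569 = 1·4158 + 3411; 4158 = 1·3411 + 747; 3411 = 4·747 + 423; 747 = 1·423 + 324; 423 = 1·324 + 99; 324 = 3·99 + 27; 99 = 3·27 + 18; 27 = 1·18 + 9; 18 = 2·9 + 0. Last nonzero remainder: 9.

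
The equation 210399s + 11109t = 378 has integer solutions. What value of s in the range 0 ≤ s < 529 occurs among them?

297

Euclid: 210399 = 18·11109 + 10437; 11109 = 1·10437 + 672; 10437 = 15·672 + 357; 672 = 1·357 + 315; 357 = 1·315 + 42; 315 = 7·42 + 21; 42 = 2·21 + 0 → gcd = 21; 378 = 21·18.
Back-substitution yields 210399·(-248) + 11109·(4697) = 21, so one solution is s = -248·18 = -4464, t = 4697·18 = 84546.
Solutions in s differ by 11109/21 = 529; the one in [0, 529) is -4464 mod 529 = 297.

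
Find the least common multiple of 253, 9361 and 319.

271469

lcm(253, 9361) = 253·9361/gcd = 2368333/253 = 9361
lcm(9361, 319) = 9361·319/gcd = 2986159/11 = 271469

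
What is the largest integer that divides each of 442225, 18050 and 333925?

9025

442225 = 5² · 7² · 19²; 18050 = 2 · 5² · 19²; 333925 = 5² · 19² · 37
gcd takes min exponent of each prime: 5² · 19² = 9025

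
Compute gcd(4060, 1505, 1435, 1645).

35

gcd(4060, 1505): 4060 = 2·1505 + 1050; 1505 = 1·1050 + 455; 1050 = 2·455 + 140; 455 = 3·140 + 35; 140 = 4·35 + 0 → 35
gcd(35, 1435): 1435 = 41·35 + 0 → 35
gcd(35, 1645): 1645 = 47·35 + 0 → 35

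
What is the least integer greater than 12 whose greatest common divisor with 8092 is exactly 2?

gcd(k, 8092) = 2 forces 2 | k; write k = 2s. Then gcd(2s, 2·4046) = 2·gcd(s, 4046), so need gcd(s, 4046) = 1.
2s > 12 gives s ≥ 7. The least s ≥ 7 coprime to 4046 is 9, so k = 2·9 = 18.

18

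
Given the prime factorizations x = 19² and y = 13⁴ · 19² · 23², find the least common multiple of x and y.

5454265609

max exponent per prime: 13⁴ · 19² · 23² = 5454265609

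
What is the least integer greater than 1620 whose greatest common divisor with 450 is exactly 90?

Multiples of 90 above 1620: 90·19, 90·20, … . Need the cofactor coprime to 450/90 = 5.
Checking s = 19, 20, … the first with gcd(s, 5) = 1 is s = 19, giving 1710.

1710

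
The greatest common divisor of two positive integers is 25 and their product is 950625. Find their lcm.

For any two positive integers, gcd × lcm equals their product. Hence lcm = 950625 / 25 = 38025.

38025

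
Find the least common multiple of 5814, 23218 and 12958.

5814 = 2 · 3² · 17 · 19; 23218 = 2 · 13 · 19 · 47; 12958 = 2 · 11 · 19 · 31
lcm takes max exponent of each prime: 2 · 3² · 11 · 13 · 17 · 19 · 31 · 47 = 1211352714

1211352714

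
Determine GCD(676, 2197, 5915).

169

gcd(676, 2197): 2197 = 3·676 + 169; 676 = 4·169 + 0 → 169
gcd(169, 5915): 5915 = 35·169 + 0 → 169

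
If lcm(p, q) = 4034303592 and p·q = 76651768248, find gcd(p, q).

19

From gcd × lcm = pq: gcd = 76651768248 / 4034303592 = 19.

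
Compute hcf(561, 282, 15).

gcd(561, 282): 561 = 1·282 + 279; 282 = 1·279 + 3; 279 = 93·3 + 0 → 3
gcd(3, 15): 15 = 5·3 + 0 → 3

3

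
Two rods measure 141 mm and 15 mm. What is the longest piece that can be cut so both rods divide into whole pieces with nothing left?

3

Euclid: 141 = 9·15 + 6; 15 = 2·6 + 3; 6 = 2·3 + 0. Last nonzero remainder: 3.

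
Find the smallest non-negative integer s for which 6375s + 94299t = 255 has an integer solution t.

74

Reduce mod 94299: 6375s ≡ 255 (mod 94299). With g = gcd(6375, 94299) = 51 dividing 255, divide through: 125s ≡ 5 (mod 1849).
Since gcd(125, 1849) = 1, s ≡ 5·(125)⁻¹ ≡ 74 (mod 1849). Smallest non-negative: 74.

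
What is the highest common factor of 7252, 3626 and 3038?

gcd(7252, 3626): 7252 = 2·3626 + 0 → 3626
gcd(3626, 3038): 3626 = 1·3038 + 588; 3038 = 5·588 + 98; 588 = 6·98 + 0 → 98

98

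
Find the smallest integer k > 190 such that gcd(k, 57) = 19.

57 = 19·3. Any k with gcd(k, 57) = 19 is a multiple of 19, say 19s, with s coprime to 3.
Need s > 190/19, so s ≥ 11. First s ≥ 11 with gcd(s, 3) = 1 is s = 11. Thus k = 19·11 = 209.

209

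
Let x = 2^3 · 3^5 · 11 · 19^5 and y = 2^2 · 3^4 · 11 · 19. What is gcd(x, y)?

min exponent per shared prime: 2^2 · 3^4 · 11 · 19 = 67716

67716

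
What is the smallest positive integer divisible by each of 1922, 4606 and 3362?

1922 = 2 · 31²; 4606 = 2 · 7² · 47; 3362 = 2 · 41²
lcm takes max exponent of each prime: 2 · 7² · 31² · 41² · 47 = 7440721246

7440721246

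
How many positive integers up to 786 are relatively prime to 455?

Prime factors of 455: 5, 7, 13. Count integers ≤ 786 divisible by none of them.
By inclusion–exclusion: 786 − ⌊786/5⌋ − ⌊786/7⌋ − ⌊786/13⌋ + ⌊786/35⌋ + ⌊786/65⌋ + ⌊786/91⌋ − ⌊786/455⌋ = 498.

498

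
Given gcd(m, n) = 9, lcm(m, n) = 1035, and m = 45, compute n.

207

m·n = gcd·lcm = 9·1035 = 9315, so n = 9315/45 = 207.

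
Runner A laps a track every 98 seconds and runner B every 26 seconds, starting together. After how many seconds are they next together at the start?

gcd first: 98 = 3·26 + 20; 26 = 1·20 + 6; 20 = 3·6 + 2; 6 = 3·2 + 0 → gcd = 2
lcm = 98·26/gcd = 2548/2 = 1274

1274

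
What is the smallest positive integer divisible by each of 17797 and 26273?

35967737

gcd first: 26273 = 1·17797 + 8476; 17797 = 2·8476 + 845; 8476 = 10·845 + 26; 845 = 32·26 + 13; 26 = 2·13 + 0 → gcd = 13
lcm = 17797·26273/gcd = 467580581/13 = 35967737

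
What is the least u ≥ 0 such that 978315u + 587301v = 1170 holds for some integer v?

11292

gcd(978315, 587301) = 39 (Euclid: 978315 = 1·587301 + 391014; 587301 = 1·391014 + 196287; 391014 = 1·196287 + 194727; 196287 = 1·194727 + 1560; 194727 = 124·1560 + 1287; 1560 = 1·1287 + 273; 1287 = 4·273 + 195; 273 = 1·195 + 78; 195 = 2·78 + 39; 78 = 2·39 + 0), and 39 | 1170.
Extended Euclid: 978315·(6400) + 587301·(-10661) = 39. Scale by 30: u₀ = 192000.
General solution u = u₀ + 15059t; reducing mod 15059 gives u = 11292 (and v = -18810).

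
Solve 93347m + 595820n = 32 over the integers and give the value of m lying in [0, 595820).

Euclid: 595820 = 6·93347 + 35738; 93347 = 2·35738 + 21871; 35738 = 1·21871 + 13867; 21871 = 1·13867 + 8004; 13867 = 1·8004 + 5863; 8004 = 1·5863 + 2141; 5863 = 2·2141 + 1581; 2141 = 1·1581 + 560; 1581 = 2·560 + 461; 560 = 1·461 + 99; 461 = 4·99 + 65; 99 = 1·65 + 34; 65 = 1·34 + 31; 34 = 1·31 + 3; 31 = 10·3 + 1; 3 = 3·1 + 0 → gcd = 1; 32 = 1·32.
Back-substitution yields 93347·(-192577) + 595820·(30171) = 1, so one solution is m = -192577·32 = -6162464, n = 30171·32 = 965472.
Solutions in m differ by 595820/1 = 595820; the one in [0, 595820) is -6162464 mod 595820 = 391556.

391556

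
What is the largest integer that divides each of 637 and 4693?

Euclid: 4693 = 7·637 + 234; 637 = 2·234 + 169; 234 = 1·169 + 65; 169 = 2·65 + 39; 65 = 1·39 + 26; 39 = 1·26 + 13; 26 = 2·13 + 0. Last nonzero remainder: 13.

13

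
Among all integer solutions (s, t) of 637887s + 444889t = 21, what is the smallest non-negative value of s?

437501

Euclid: 637887 = 1·444889 + 192998; 444889 = 2·192998 + 58893; 192998 = 3·58893 + 16319; 58893 = 3·16319 + 9936; 16319 = 1·9936 + 6383; 9936 = 1·6383 + 3553; 6383 = 1·3553 + 2830; 3553 = 1·2830 + 723; 2830 = 3·723 + 661; 723 = 1·661 + 62; 661 = 10·62 + 41; 62 = 1·41 + 21; 41 = 1·21 + 20; 21 = 1·20 + 1; 20 = 20·1 + 0 → gcd = 1; 21 = 1·21.
Back-substitution yields 637887·(-21537) + 444889·(30880) = 1, so one solution is s = -21537·21 = -452277, t = 30880·21 = 648480.
Solutions in s differ by 444889/1 = 444889; the one in [0, 444889) is -452277 mod 444889 = 437501.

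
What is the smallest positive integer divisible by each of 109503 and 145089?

1765297863

gcd first: 145089 = 1·109503 + 35586; 109503 = 3·35586 + 2745; 35586 = 12·2745 + 2646; 2745 = 1·2646 + 99; 2646 = 26·99 + 72; 99 = 1·72 + 27; 72 = 2·27 + 18; 27 = 1·18 + 9; 18 = 2·9 + 0 → gcd = 9
lcm = 109503·145089/gcd = 15887680767/9 = 1765297863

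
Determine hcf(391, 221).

Euclid: 391 = 1·221 + 170; 221 = 1·170 + 51; 170 = 3·51 + 17; 51 = 3·17 + 0. Last nonzero remainder: 17.

17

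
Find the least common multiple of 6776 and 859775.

6776 = 2³ · 7 · 11²; 859775 = 5² · 7 · 17³
max exponents: 2³ · 5² · 7 · 11² · 17³ = 832262200

832262200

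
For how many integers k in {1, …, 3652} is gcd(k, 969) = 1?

2172

Prime factors of 969: 3, 17, 19. Count integers ≤ 3652 divisible by none of them.
By inclusion–exclusion: 3652 − ⌊3652/3⌋ − ⌊3652/17⌋ − ⌊3652/19⌋ + ⌊3652/51⌋ + ⌊3652/57⌋ + ⌊3652/323⌋ − ⌊3652/969⌋ = 2172.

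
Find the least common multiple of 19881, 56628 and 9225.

19881 = 3² · 47²; 56628 = 2² · 3² · 11² · 13; 9225 = 3² · 5² · 41
lcm takes max exponent of each prime: 2² · 3² · 5² · 11² · 13 · 41 · 47² = 128218533300

128218533300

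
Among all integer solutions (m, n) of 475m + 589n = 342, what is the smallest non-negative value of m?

28

Euclid: 589 = 1·475 + 114; 475 = 4·114 + 19; 114 = 6·19 + 0 → gcd = 19; 342 = 19·18.
Back-substitution yields 475·(5) + 589·(-4) = 19, so one solution is m = 5·18 = 90, n = -4·18 = -72.
Solutions in m differ by 589/19 = 31; the one in [0, 31) is 90 mod 31 = 28.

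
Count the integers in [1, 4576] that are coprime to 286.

286 = 2·11·13. Inclusion–exclusion on these primes:
4576 − ⌊4576/2⌋ − ⌊4576/11⌋ − ⌊4576/13⌋ + ⌊4576/22⌋ + ⌊4576/26⌋ + ⌊4576/143⌋ − ⌊4576/286⌋ = 1920

1920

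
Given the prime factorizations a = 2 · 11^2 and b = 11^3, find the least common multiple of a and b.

max exponent per prime: 2 · 11^3 = 2662

2662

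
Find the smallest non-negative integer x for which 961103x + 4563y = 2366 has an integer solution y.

4

Reduce mod 4563: 961103x ≡ 2366 (mod 4563). With g = gcd(961103, 4563) = 169 dividing 2366, divide through: 5687x ≡ 14 (mod 27).
Since gcd(5687, 27) = 1, x ≡ 14·(5687)⁻¹ ≡ 4 (mod 27). Smallest non-negative: 4.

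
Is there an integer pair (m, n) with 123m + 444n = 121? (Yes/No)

No

gcd(123, 444): 444 = 3·123 + 75; 123 = 1·75 + 48; 75 = 1·48 + 27; 48 = 1·27 + 21; 27 = 1·21 + 6; 21 = 3·6 + 3; 6 = 2·3 + 0 → 3
3 does not divide 121, so a solution does not exist.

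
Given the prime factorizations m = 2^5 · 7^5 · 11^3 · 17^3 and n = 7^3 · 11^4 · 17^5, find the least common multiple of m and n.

max exponent per prime: 2^5 · 7^5 · 11^4 · 17^5 = 11180353259070688

11180353259070688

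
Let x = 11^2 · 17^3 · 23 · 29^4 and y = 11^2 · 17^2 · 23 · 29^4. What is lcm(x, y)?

max exponent per prime: 11^2 · 17^3 · 23 · 29^4 = 9670567531999

9670567531999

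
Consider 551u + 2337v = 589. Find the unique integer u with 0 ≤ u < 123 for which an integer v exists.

Euclid: 2337 = 4·551 + 133; 551 = 4·133 + 19; 133 = 7·19 + 0 → gcd = 19; 589 = 19·31.
Back-substitution yields 551·(17) + 2337·(-4) = 19, so one solution is u = 17·31 = 527, v = -4·31 = -124.
Solutions in u differ by 2337/19 = 123; the one in [0, 123) is 527 mod 123 = 35.

35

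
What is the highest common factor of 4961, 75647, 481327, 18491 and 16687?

11

gcd(4961, 75647): 75647 = 15·4961 + 1232; 4961 = 4·1232 + 33; 1232 = 37·33 + 11; 33 = 3·11 + 0 → 11
gcd(11, 481327): 481327 = 43757·11 + 0 → 11
gcd(11, 18491): 18491 = 1681·11 + 0 → 11
gcd(11, 16687): 16687 = 1517·11 + 0 → 11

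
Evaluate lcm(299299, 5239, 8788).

482469988

299299 = 7 · 11 · 13² · 23; 5239 = 13² · 31; 8788 = 2² · 13³
lcm takes max exponent of each prime: 2² · 7 · 11 · 13³ · 23 · 31 = 482469988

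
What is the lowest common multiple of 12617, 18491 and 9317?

lcm(12617, 18491) = 12617·18491/gcd = 233300947/11 = 21209177
lcm(21209177, 9317) = 21209177·9317/gcd = 197605902109/11 = 17964172919

17964172919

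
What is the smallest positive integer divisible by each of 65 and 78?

gcd first: 78 = 1·65 + 13; 65 = 5·13 + 0 → gcd = 13
lcm = 65·78/gcd = 5070/13 = 390

390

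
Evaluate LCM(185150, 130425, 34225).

35739319350

185150 = 2 · 5² · 7 · 23²; 130425 = 3 · 5² · 37 · 47; 34225 = 5² · 37²
lcm takes max exponent of each prime: 2 · 3 · 5² · 7 · 23² · 37² · 47 = 35739319350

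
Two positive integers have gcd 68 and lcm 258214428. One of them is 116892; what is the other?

m·n = gcd·lcm = 68·258214428 = 17558581104, so n = 17558581104/116892 = 150212.

150212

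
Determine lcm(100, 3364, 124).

2607100

100 = 2² · 5²; 3364 = 2² · 29²; 124 = 2² · 31
lcm takes max exponent of each prime: 2² · 5² · 29² · 31 = 2607100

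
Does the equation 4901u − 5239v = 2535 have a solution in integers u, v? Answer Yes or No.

By Bézout, 4901u − 5239v = 2535 has integer solutions iff gcd(4901, 5239) | 2535.
Euclid: 5239 = 1·4901 + 338; 4901 = 14·338 + 169; 338 = 2·169 + 0. gcd = 169; 2535 mod 169 = 0. Yes.

Yes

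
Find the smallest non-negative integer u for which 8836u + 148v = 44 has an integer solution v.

gcd(8836, 148) = 4 (Euclid: 8836 = 59·148 + 104; 148 = 1·104 + 44; 104 = 2·44 + 16; 44 = 2·16 + 12; 16 = 1·12 + 4; 12 = 3·4 + 0), and 4 | 44.
Extended Euclid: 8836·(10) + 148·(-597) = 4. Scale by 11: u₀ = 110.
General solution u = u₀ + 37t; reducing mod 37 gives u = 36 (and v = -2149).

36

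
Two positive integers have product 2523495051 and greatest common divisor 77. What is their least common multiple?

Since gcd(u,v)·lcm(u,v) = uv, lcm = 2523495051/77 = 32772663.

32772663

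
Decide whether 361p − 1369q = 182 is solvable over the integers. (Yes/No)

Yes

gcd(361, 1369): 1369 = 3·361 + 286; 361 = 1·286 + 75; 286 = 3·75 + 61; 75 = 1·61 + 14; 61 = 4·14 + 5; 14 = 2·5 + 4; 5 = 1·4 + 1; 4 = 4·1 + 0 → 1
1 divides 182, so a solution exists.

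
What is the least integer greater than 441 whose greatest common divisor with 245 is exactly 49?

245 = 49·5. Any m with gcd(m, 245) = 49 is a multiple of 49, say 49s, with s coprime to 5.
Need s > 441/49, so s ≥ 10. First s ≥ 10 with gcd(s, 5) = 1 is s = 11. Thus m = 49·11 = 539.

539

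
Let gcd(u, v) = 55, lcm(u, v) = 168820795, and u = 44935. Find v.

Using uv = gcd(u,v)·lcm(u,v) = 55·168820795 = 9285143725, we get v = 9285143725/44935 = 206635.

206635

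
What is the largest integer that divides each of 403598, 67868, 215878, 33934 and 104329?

361

gcd(403598, 67868): 403598 = 5·67868 + 64258; 67868 = 1·64258 + 3610; 64258 = 17·3610 + 2888; 3610 = 1·2888 + 722; 2888 = 4·722 + 0 → 722
gcd(722, 215878): 215878 = 299·722 + 0 → 722
gcd(722, 33934): 33934 = 47·722 + 0 → 722
gcd(722, 104329): 104329 = 144·722 + 361; 722 = 2·361 + 0 → 361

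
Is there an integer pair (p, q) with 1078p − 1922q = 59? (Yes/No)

No

By Bézout, 1078p − 1922q = 59 has integer solutions iff gcd(1078, 1922) | 59.
Euclid: 1922 = 1·1078 + 844; 1078 = 1·844 + 234; 844 = 3·234 + 142; 234 = 1·142 + 92; 142 = 1·92 + 50; 92 = 1·50 + 42; 50 = 1·42 + 8; 42 = 5·8 + 2; 8 = 4·2 + 0. gcd = 2; 59 mod 2 = 1. No.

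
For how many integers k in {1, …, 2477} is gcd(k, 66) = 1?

Prime factors of 66: 2, 3, 11. Count integers ≤ 2477 divisible by none of them.
By inclusion–exclusion: 2477 − ⌊2477/2⌋ − ⌊2477/3⌋ − ⌊2477/11⌋ + ⌊2477/6⌋ + ⌊2477/22⌋ + ⌊2477/33⌋ − ⌊2477/66⌋ = 751.

751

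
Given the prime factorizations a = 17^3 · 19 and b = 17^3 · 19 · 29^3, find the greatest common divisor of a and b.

93347

min exponent per shared prime: 17^3 · 19 = 93347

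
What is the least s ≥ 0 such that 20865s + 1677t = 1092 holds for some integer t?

6

gcd(20865, 1677) = 39 (Euclid: 20865 = 12·1677 + 741; 1677 = 2·741 + 195; 741 = 3·195 + 156; 195 = 1·156 + 39; 156 = 4·39 + 0), and 39 | 1092.
Extended Euclid: 20865·(-9) + 1677·(112) = 39. Scale by 28: s₀ = -252.
General solution s = s₀ + 43k; reducing mod 43 gives s = 6 (and t = -74).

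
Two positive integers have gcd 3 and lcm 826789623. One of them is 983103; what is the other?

2523

m·n = gcd·lcm = 3·826789623 = 2480368869, so n = 2480368869/983103 = 2523.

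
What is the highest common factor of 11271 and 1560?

11271 = 3 · 13 · 17²
1560 = 2³ · 3 · 5 · 13
Common: 3 · 13 = 39

39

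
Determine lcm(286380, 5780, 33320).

8110854360

286380 = 2² · 3² · 5 · 37 · 43; 5780 = 2² · 5 · 17²; 33320 = 2³ · 5 · 7² · 17
lcm takes max exponent of each prime: 2³ · 3² · 5 · 7² · 17² · 37 · 43 = 8110854360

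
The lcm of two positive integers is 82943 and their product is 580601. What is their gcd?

From gcd × lcm = pq: gcd = 580601 / 82943 = 7.

7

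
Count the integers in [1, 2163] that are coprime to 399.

399 = 3·7·19. Inclusion–exclusion on these primes:
2163 − ⌊2163/3⌋ − ⌊2163/7⌋ − ⌊2163/19⌋ + ⌊2163/21⌋ + ⌊2163/57⌋ + ⌊2163/133⌋ − ⌊2163/399⌋ = 1171

1171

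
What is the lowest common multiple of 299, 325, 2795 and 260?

299 = 13 · 23; 325 = 5² · 13; 2795 = 5 · 13 · 43; 260 = 2² · 5 · 13
lcm takes max exponent of each prime: 2² · 5² · 13 · 23 · 43 = 1285700

1285700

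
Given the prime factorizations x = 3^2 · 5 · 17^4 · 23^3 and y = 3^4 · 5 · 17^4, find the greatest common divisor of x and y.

min exponent per shared prime: 3^2 · 5 · 17^4 = 3758445

3758445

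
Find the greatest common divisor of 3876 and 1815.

3

3876 = 2² · 3 · 17 · 19
1815 = 3 · 5 · 11²
Common: 3 = 3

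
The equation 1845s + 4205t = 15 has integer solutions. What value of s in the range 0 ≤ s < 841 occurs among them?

Euclid: 4205 = 2·1845 + 515; 1845 = 3·515 + 300; 515 = 1·300 + 215; 300 = 1·215 + 85; 215 = 2·85 + 45; 85 = 1·45 + 40; 45 = 1·40 + 5; 40 = 8·5 + 0 → gcd = 5; 15 = 5·3.
Back-substitution yields 1845·(-98) + 4205·(43) = 5, so one solution is s = -98·3 = -294, t = 43·3 = 129.
Solutions in s differ by 4205/5 = 841; the one in [0, 841) is -294 mod 841 = 547.

547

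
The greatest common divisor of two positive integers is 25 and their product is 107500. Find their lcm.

4300

gcd·lcm = product, so lcm = 107500/25 = 4300.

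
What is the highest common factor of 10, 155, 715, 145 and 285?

5

10 = 2 · 5; 155 = 5 · 31; 715 = 5 · 11 · 13; 145 = 5 · 29; 285 = 3 · 5 · 19
gcd takes min exponent of each prime: 5 = 5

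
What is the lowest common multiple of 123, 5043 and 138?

123 = 3 · 41; 5043 = 3 · 41²; 138 = 2 · 3 · 23
lcm takes max exponent of each prime: 2 · 3 · 23 · 41² = 231978

231978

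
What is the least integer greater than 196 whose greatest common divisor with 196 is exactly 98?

294

196 = 98·2. Any t with gcd(t, 196) = 98 is a multiple of 98, say 98s, with s coprime to 2.
Need s > 196/98, so s ≥ 3. First s ≥ 3 with gcd(s, 2) = 1 is s = 3. Thus t = 98·3 = 294.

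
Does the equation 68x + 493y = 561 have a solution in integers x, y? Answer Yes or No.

By Bézout, 68x + 493y = 561 has integer solutions iff gcd(68, 493) | 561.
Euclid: 493 = 7·68 + 17; 68 = 4·17 + 0. gcd = 17; 561 mod 17 = 0. Yes.

Yes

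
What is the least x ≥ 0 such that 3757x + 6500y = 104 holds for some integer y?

372

gcd(3757, 6500) = 13 (Euclid: 6500 = 1·3757 + 2743; 3757 = 1·2743 + 1014; 2743 = 2·1014 + 715; 1014 = 1·715 + 299; 715 = 2·299 + 117; 299 = 2·117 + 65; 117 = 1·65 + 52; 65 = 1·52 + 13; 52 = 4·13 + 0), and 13 | 104.
Extended Euclid: 3757·(109) + 6500·(-63) = 13. Scale by 8: x₀ = 872.
General solution x = x₀ + 500t; reducing mod 500 gives x = 372 (and y = -215).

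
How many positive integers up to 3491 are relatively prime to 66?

1058

Prime factors of 66: 2, 3, 11. Count integers ≤ 3491 divisible by none of them.
By inclusion–exclusion: 3491 − ⌊3491/2⌋ − ⌊3491/3⌋ − ⌊3491/11⌋ + ⌊3491/6⌋ + ⌊3491/22⌋ + ⌊3491/33⌋ − ⌊3491/66⌋ = 1058.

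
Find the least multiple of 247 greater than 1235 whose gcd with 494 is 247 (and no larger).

1729

Multiples of 247 above 1235: 247·6, 247·7, … . Need the cofactor coprime to 494/247 = 2.
Checking s = 6, 7, … the first with gcd(s, 2) = 1 is s = 7, giving 1729.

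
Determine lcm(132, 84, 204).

15708

132 = 2² · 3 · 11; 84 = 2² · 3 · 7; 204 = 2² · 3 · 17
lcm takes max exponent of each prime: 2² · 3 · 7 · 11 · 17 = 15708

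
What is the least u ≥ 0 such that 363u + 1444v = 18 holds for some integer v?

370

Euclid: 1444 = 3·363 + 355; 363 = 1·355 + 8; 355 = 44·8 + 3; 8 = 2·3 + 2; 3 = 1·2 + 1; 2 = 2·1 + 0 → gcd = 1; 18 = 1·18.
Back-substitution yields 363·(-541) + 1444·(136) = 1, so one solution is u = -541·18 = -9738, v = 136·18 = 2448.
Solutions in u differ by 1444/1 = 1444; the one in [0, 1444) is -9738 mod 1444 = 370.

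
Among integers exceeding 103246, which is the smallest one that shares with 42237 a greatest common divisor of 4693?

gcd(a, 42237) = 4693 forces 4693 | a; write a = 4693s. Then gcd(4693s, 4693·9) = 4693·gcd(s, 9), so need gcd(s, 9) = 1.
4693s > 103246 gives s ≥ 23. The least s ≥ 23 coprime to 9 is 23, so a = 4693·23 = 107939.

107939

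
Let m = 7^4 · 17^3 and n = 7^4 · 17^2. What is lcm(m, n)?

max exponent per prime: 7^4 · 17^3 = 11796113

11796113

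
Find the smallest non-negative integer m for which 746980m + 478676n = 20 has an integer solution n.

Euclid: 746980 = 1·478676 + 268304; 478676 = 1·268304 + 210372; 268304 = 1·210372 + 57932; 210372 = 3·57932 + 36576; 57932 = 1·36576 + 21356; 36576 = 1·21356 + 15220; 21356 = 1·15220 + 6136; 15220 = 2·6136 + 2948; 6136 = 2·2948 + 240; 2948 = 12·240 + 68; 240 = 3·68 + 36; 68 = 1·36 + 32; 36 = 1·32 + 4; 32 = 8·4 + 0 → gcd = 4; 20 = 4·5.
Back-substitution yields 746980·(13964) + 478676·(-21791) = 4, so one solution is m = 13964·5 = 69820, n = -21791·5 = -108955.
Solutions in m differ by 478676/4 = 119669; the one in [0, 119669) is 69820 mod 119669 = 69820.

69820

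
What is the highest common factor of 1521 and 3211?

169

Euclid: 3211 = 2·1521 + 169; 1521 = 9·169 + 0. Last nonzero remainder: 169.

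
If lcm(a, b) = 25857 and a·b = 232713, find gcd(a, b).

9

From gcd × lcm = ab: gcd = 232713 / 25857 = 9.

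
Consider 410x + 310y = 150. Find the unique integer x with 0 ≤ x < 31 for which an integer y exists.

17

Euclid: 410 = 1·310 + 100; 310 = 3·100 + 10; 100 = 10·10 + 0 → gcd = 10; 150 = 10·15.
Back-substitution yields 410·(-3) + 310·(4) = 10, so one solution is x = -3·15 = -45, y = 4·15 = 60.
Solutions in x differ by 310/10 = 31; the one in [0, 31) is -45 mod 31 = 17.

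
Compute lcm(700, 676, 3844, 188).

5343256100

700 = 2² · 5² · 7; 676 = 2² · 13²; 3844 = 2² · 31²; 188 = 2² · 47
lcm takes max exponent of each prime: 2² · 5² · 7 · 13² · 31² · 47 = 5343256100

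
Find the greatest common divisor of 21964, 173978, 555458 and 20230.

578

gcd(21964, 173978): 173978 = 7·21964 + 20230; 21964 = 1·20230 + 1734; 20230 = 11·1734 + 1156; 1734 = 1·1156 + 578; 1156 = 2·578 + 0 → 578
gcd(578, 555458): 555458 = 961·578 + 0 → 578
gcd(578, 20230): 20230 = 35·578 + 0 → 578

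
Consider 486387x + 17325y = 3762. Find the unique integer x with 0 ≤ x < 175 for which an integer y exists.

151

gcd(486387, 17325) = 99 (Euclid: 486387 = 28·17325 + 1287; 17325 = 13·1287 + 594; 1287 = 2·594 + 99; 594 = 6·99 + 0), and 99 | 3762.
Extended Euclid: 486387·(27) + 17325·(-758) = 99. Scale by 38: x₀ = 1026.
General solution x = x₀ + 175t; reducing mod 175 gives x = 151 (and y = -4239).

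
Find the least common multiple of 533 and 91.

533 = 13 · 41; 91 = 7 · 13
max exponents: 7 · 13 · 41 = 3731

3731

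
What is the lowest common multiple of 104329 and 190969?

55190041

104329 = 17² · 19²; 190969 = 19² · 23²
max exponents: 17² · 19² · 23² = 55190041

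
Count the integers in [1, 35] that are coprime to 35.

35 = 5·7. Inclusion–exclusion on these primes:
35 − ⌊35/5⌋ − ⌊35/7⌋ + ⌊35/35⌋ = 24

24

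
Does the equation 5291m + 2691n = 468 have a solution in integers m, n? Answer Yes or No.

Yes

gcd(5291, 2691): 5291 = 1·2691 + 2600; 2691 = 1·2600 + 91; 2600 = 28·91 + 52; 91 = 1·52 + 39; 52 = 1·39 + 13; 39 = 3·13 + 0 → 13
13 divides 468, so a solution exists.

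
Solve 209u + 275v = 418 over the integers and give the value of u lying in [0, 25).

2

gcd(209, 275) = 11 (Euclid: 275 = 1·209 + 66; 209 = 3·66 + 11; 66 = 6·11 + 0), and 11 | 418.
Extended Euclid: 209·(4) + 275·(-3) = 11. Scale by 38: u₀ = 152.
General solution u = u₀ + 25t; reducing mod 25 gives u = 2 (and v = 0).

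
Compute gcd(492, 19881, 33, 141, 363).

3

gcd(492, 19881): 19881 = 40·492 + 201; 492 = 2·201 + 90; 201 = 2·90 + 21; 90 = 4·21 + 6; 21 = 3·6 + 3; 6 = 2·3 + 0 → 3
gcd(3, 33): 33 = 11·3 + 0 → 3
gcd(3, 141): 141 = 47·3 + 0 → 3
gcd(3, 363): 363 = 121·3 + 0 → 3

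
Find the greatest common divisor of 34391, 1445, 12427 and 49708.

34391 = 7 · 17³; 1445 = 5 · 17²; 12427 = 17² · 43; 49708 = 2² · 17² · 43
gcd takes min exponent of each prime: 17² = 289

289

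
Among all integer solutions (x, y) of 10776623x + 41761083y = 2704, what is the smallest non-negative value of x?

134495

Euclid: 41761083 = 3·10776623 + 9431214; 10776623 = 1·9431214 + 1345409; 9431214 = 7·1345409 + 13351; 1345409 = 100·13351 + 10309; 13351 = 1·10309 + 3042; 10309 = 3·3042 + 1183; 3042 = 2·1183 + 676; 1183 = 1·676 + 507; 676 = 1·507 + 169; 507 = 3·169 + 0 → gcd = 169; 2704 = 169·16.
Back-substitution yields 10776623·(-68815) + 41761083·(17758) = 169, so one solution is x = -68815·16 = -1101040, y = 17758·16 = 284128.
Solutions in x differ by 41761083/169 = 247107; the one in [0, 247107) is -1101040 mod 247107 = 134495.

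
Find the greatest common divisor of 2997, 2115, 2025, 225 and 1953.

9

gcd(2997, 2115): 2997 = 1·2115 + 882; 2115 = 2·882 + 351; 882 = 2·351 + 180; 351 = 1·180 + 171; 180 = 1·171 + 9; 171 = 19·9 + 0 → 9
gcd(9, 2025): 2025 = 225·9 + 0 → 9
gcd(9, 225): 225 = 25·9 + 0 → 9
gcd(9, 1953): 1953 = 217·9 + 0 → 9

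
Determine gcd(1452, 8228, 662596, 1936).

gcd(1452, 8228): 8228 = 5·1452 + 968; 1452 = 1·968 + 484; 968 = 2·484 + 0 → 484
gcd(484, 662596): 662596 = 1369·484 + 0 → 484
gcd(484, 1936): 1936 = 4·484 + 0 → 484

484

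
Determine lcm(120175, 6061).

3485075

120175 = 5² · 11 · 19 · 23; 6061 = 11 · 19 · 29
max exponents: 5² · 11 · 19 · 23 · 29 = 3485075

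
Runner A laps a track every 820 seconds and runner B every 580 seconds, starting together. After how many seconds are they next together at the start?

820 = 2² · 5 · 41; 580 = 2² · 5 · 29
max exponents: 2² · 5 · 29 · 41 = 23780

23780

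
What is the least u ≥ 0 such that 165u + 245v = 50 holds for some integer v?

gcd(165, 245) = 5 (Euclid: 245 = 1·165 + 80; 165 = 2·80 + 5; 80 = 16·5 + 0), and 5 | 50.
Extended Euclid: 165·(3) + 245·(-2) = 5. Scale by 10: u₀ = 30.
General solution u = u₀ + 49t; reducing mod 49 gives u = 30 (and v = -20).

30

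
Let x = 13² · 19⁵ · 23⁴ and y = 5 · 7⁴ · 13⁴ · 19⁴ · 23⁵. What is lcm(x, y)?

5464403470295625513385

max exponent per prime: 5 · 7⁴ · 13⁴ · 19⁵ · 23⁵ = 5464403470295625513385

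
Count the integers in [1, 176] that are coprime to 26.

81

26 = 2·13. Inclusion–exclusion on these primes:
176 − ⌊176/2⌋ − ⌊176/13⌋ + ⌊176/26⌋ = 81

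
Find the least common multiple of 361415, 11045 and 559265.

361415 = 5 · 41² · 43; 11045 = 5 · 47²; 559265 = 5 · 7 · 19 · 29²
lcm takes max exponent of each prime: 5 · 7 · 19 · 29² · 41² · 43 · 47² = 89299602556955

89299602556955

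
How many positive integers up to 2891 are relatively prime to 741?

Prime factors of 741: 3, 13, 19. Count integers ≤ 2891 divisible by none of them.
By inclusion–exclusion: 2891 − ⌊2891/3⌋ − ⌊2891/13⌋ − ⌊2891/19⌋ + ⌊2891/39⌋ + ⌊2891/57⌋ + ⌊2891/247⌋ − ⌊2891/741⌋ = 1686.

1686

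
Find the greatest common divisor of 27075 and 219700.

Euclid: 219700 = 8·27075 + 3100; 27075 = 8·3100 + 2275; 3100 = 1·2275 + 825; 2275 = 2·825 + 625; 825 = 1·625 + 200; 625 = 3·200 + 25; 200 = 8·25 + 0. Last nonzero remainder: 25.

25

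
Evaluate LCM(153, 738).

12546

153 = 3² · 17; 738 = 2 · 3² · 41
max exponents: 2 · 3² · 17 · 41 = 12546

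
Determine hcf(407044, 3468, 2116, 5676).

4

gcd(407044, 3468): 407044 = 117·3468 + 1288; 3468 = 2·1288 + 892; 1288 = 1·892 + 396; 892 = 2·396 + 100; 396 = 3·100 + 96; 100 = 1·96 + 4; 96 = 24·4 + 0 → 4
gcd(4, 2116): 2116 = 529·4 + 0 → 4
gcd(4, 5676): 5676 = 1419·4 + 0 → 4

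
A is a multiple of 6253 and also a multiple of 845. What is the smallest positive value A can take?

31265

gcd first: 6253 = 7·845 + 338; 845 = 2·338 + 169; 338 = 2·169 + 0 → gcd = 169
lcm = 6253·845/gcd = 5283785/169 = 31265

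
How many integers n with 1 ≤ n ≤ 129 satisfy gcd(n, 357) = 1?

Prime factors of 357: 3, 7, 17. Count integers ≤ 129 divisible by none of them.
By inclusion–exclusion: 129 − ⌊129/3⌋ − ⌊129/7⌋ − ⌊129/17⌋ + ⌊129/21⌋ + ⌊129/51⌋ + ⌊129/119⌋ − ⌊129/357⌋ = 70.

70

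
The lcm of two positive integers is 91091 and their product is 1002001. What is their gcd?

From gcd × lcm = ab: gcd = 1002001 / 91091 = 11.

11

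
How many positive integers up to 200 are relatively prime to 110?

73

Prime factors of 110: 2, 5, 11. Count integers ≤ 200 divisible by none of them.
By inclusion–exclusion: 200 − ⌊200/2⌋ − ⌊200/5⌋ − ⌊200/11⌋ + ⌊200/10⌋ + ⌊200/22⌋ + ⌊200/55⌋ − ⌊200/110⌋ = 73.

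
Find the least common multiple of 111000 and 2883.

106671000

111000 = 2³ · 3 · 5³ · 37; 2883 = 3 · 31²
max exponents: 2³ · 3 · 5³ · 31² · 37 = 106671000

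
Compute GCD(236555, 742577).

2057

236555 = 5 · 11² · 17 · 23
742577 = 11² · 17 · 19²
Common: 11² · 17 = 2057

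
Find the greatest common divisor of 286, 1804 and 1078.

gcd(286, 1804): 1804 = 6·286 + 88; 286 = 3·88 + 22; 88 = 4·22 + 0 → 22
gcd(22, 1078): 1078 = 49·22 + 0 → 22

22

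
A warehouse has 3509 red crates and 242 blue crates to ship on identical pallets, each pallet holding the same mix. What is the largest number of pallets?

121

Euclid: 3509 = 14·242 + 121; 242 = 2·121 + 0. Last nonzero remainder: 121.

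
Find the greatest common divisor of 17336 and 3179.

11

17336 = 2³ · 11 · 197
3179 = 11 · 17²
Common: 11 = 11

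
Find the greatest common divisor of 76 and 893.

19

76 = 2² · 19
893 = 19 · 47
Common: 19 = 19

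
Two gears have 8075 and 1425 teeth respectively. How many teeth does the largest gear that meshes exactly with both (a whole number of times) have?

Euclid: 8075 = 5·1425 + 950; 1425 = 1·950 + 475; 950 = 2·475 + 0. Last nonzero remainder: 475.

475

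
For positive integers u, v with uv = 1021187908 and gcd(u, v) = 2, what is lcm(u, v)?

gcd·lcm = product, so lcm = 1021187908/2 = 510593954.

510593954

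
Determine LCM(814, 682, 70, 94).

814 = 2 · 11 · 37; 682 = 2 · 11 · 31; 70 = 2 · 5 · 7; 94 = 2 · 47
lcm takes max exponent of each prime: 2 · 5 · 7 · 11 · 31 · 37 · 47 = 41509930

41509930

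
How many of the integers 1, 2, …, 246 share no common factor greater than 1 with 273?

Prime factors of 273: 3, 7, 13. Count integers ≤ 246 divisible by none of them.
By inclusion–exclusion: 246 − ⌊246/3⌋ − ⌊246/7⌋ − ⌊246/13⌋ + ⌊246/21⌋ + ⌊246/39⌋ + ⌊246/91⌋ − ⌊246/273⌋ = 130.

130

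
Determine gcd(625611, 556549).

625611 = 3 · 7 · 31³
556549 = 7 · 43³
Common: 7 = 7

7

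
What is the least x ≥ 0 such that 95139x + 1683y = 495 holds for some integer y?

gcd(95139, 1683) = 99 (Euclid: 95139 = 56·1683 + 891; 1683 = 1·891 + 792; 891 = 1·792 + 99; 792 = 8·99 + 0), and 99 | 495.
Extended Euclid: 95139·(2) + 1683·(-113) = 99. Scale by 5: x₀ = 10.
General solution x = x₀ + 17t; reducing mod 17 gives x = 10 (and y = -565).

10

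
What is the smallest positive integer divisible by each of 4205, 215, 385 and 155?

431605405

lcm(4205, 215) = 4205·215/gcd = 904075/5 = 180815
lcm(180815, 385) = 180815·385/gcd = 69613775/5 = 13922755
lcm(13922755, 155) = 13922755·155/gcd = 2158027025/5 = 431605405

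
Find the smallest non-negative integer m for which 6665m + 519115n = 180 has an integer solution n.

8957

Euclid: 519115 = 77·6665 + 5910; 6665 = 1·5910 + 755; 5910 = 7·755 + 625; 755 = 1·625 + 130; 625 = 4·130 + 105; 130 = 1·105 + 25; 105 = 4·25 + 5; 25 = 5·5 + 0 → gcd = 5; 180 = 5·36.
Back-substitution yields 6665·(-19939) + 519115·(256) = 5, so one solution is m = -19939·36 = -717804, n = 256·36 = 9216.
Solutions in m differ by 519115/5 = 103823; the one in [0, 103823) is -717804 mod 103823 = 8957.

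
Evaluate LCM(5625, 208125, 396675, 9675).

366924375

lcm(5625, 208125) = 5625·208125/gcd = 1170703125/5625 = 208125
lcm(208125, 396675) = 208125·396675/gcd = 82557984375/225 = 366924375
lcm(366924375, 9675) = 366924375·9675/gcd = 3549993328125/9675 = 366924375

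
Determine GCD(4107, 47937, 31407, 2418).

3

4107 = 3 · 37²; 47937 = 3 · 19 · 29²; 31407 = 3 · 19² · 29; 2418 = 2 · 3 · 13 · 31
gcd takes min exponent of each prime: 3 = 3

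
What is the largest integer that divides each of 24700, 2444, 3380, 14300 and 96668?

52

gcd(24700, 2444): 24700 = 10·2444 + 260; 2444 = 9·260 + 104; 260 = 2·104 + 52; 104 = 2·52 + 0 → 52
gcd(52, 3380): 3380 = 65·52 + 0 → 52
gcd(52, 14300): 14300 = 275·52 + 0 → 52
gcd(52, 96668): 96668 = 1859·52 + 0 → 52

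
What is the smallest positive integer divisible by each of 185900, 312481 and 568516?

185900 = 2² · 5² · 11 · 13²; 312481 = 13² · 43²; 568516 = 2² · 13² · 29²
lcm takes max exponent of each prime: 2² · 5² · 11 · 13² · 29² · 43² = 289076173100

289076173100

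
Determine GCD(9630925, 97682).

289

9630925 = 5² · 17² · 31 · 43
97682 = 2 · 13² · 17²
Common: 17² = 289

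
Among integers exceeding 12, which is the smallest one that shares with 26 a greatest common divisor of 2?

26 = 2·13. Any k with gcd(k, 26) = 2 is a multiple of 2, say 2s, with s coprime to 13.
Need s > 12/2, so s ≥ 7. First s ≥ 7 with gcd(s, 13) = 1 is s = 7. Thus k = 2·7 = 14.

14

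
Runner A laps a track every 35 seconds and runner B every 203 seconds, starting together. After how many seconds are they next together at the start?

35 = 5 · 7; 203 = 7 · 29
max exponents: 5 · 7 · 29 = 1015

1015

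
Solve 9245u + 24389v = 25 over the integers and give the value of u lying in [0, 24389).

18638

Euclid: 24389 = 2·9245 + 5899; 9245 = 1·5899 + 3346; 5899 = 1·3346 + 2553; 3346 = 1·2553 + 793; 2553 = 3·793 + 174; 793 = 4·174 + 97; 174 = 1·97 + 77; 97 = 1·77 + 20; 77 = 3·20 + 17; 20 = 1·17 + 3; 17 = 5·3 + 2; 3 = 1·2 + 1; 2 = 2·1 + 0 → gcd = 1; 25 = 1·25.
Back-substitution yields 9245·(8550) + 24389·(-3241) = 1, so one solution is u = 8550·25 = 213750, v = -3241·25 = -81025.
Solutions in u differ by 24389/1 = 24389; the one in [0, 24389) is 213750 mod 24389 = 18638.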